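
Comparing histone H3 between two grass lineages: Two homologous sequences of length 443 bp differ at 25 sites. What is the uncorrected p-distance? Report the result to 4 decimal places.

0.0564

p = 25/443 = 0.056433… ≈ 0.0564 (to 4 d.p.).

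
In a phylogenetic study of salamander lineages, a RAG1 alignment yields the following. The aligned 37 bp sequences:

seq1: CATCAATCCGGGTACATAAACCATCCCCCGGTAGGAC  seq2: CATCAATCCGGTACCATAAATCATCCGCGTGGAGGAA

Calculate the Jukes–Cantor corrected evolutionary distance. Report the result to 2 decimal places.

The sequences differ at 9 of 37 sites (12, 13, 14, 21, 27, 29, 30, 32, 37), so p = 9/37 ≈ 0.243243.
d = −(3/4) ln(1 − 4p/3) = −0.75 ln(1 − 0.324324) = −0.75 ln(0.675676)
  = −0.75 × (-0.392042) = 0.294032 substitutions/site.

0.29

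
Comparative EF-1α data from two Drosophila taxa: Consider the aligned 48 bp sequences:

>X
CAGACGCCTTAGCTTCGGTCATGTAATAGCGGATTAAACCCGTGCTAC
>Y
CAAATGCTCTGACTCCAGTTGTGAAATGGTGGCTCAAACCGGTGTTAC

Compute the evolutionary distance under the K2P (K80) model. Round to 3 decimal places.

Of 48 sites, 14 differences are transitions and 3 are transversions, so P = 14/48 ≈ 0.291667 and Q = 3/48 = 0.0625.
Under the Kimura two-parameter model, d = −½ ln(1 − 2P − Q) − ¼ ln(1 − 2Q).
1 − 2P − Q = 0.354166, giving −½ ln(0.354166) = 0.518995.
1 − 2Q = 0.875, giving −¼ ln(0.875) = 0.033383.
d = 0.518995 + 0.033383 = 0.552378.

0.552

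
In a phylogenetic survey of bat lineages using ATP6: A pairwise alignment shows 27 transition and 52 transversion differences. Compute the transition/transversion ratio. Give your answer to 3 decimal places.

0.519

R = 27/52 = 0.519230… ≈ 0.519 (to 3 d.p.).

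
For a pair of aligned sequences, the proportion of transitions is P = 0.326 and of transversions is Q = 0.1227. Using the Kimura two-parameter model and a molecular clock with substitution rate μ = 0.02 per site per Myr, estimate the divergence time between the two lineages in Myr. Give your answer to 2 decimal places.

Under the Kimura two-parameter model, d = −½ ln(1 − 2P − Q) − ¼ ln(1 − 2Q).
1 − 2P − Q = 0.2253, giving −½ ln(0.2253) = 0.745161.
1 − 2Q = 0.7546, giving −¼ ln(0.7546) = 0.070392.
d = 0.745161 + 0.070392 = 0.815553.
Under a molecular clock d = 2μt, so t = d/(2μ) = 0.815553 / (2 × 0.02) = 20.39 Myr.

20.39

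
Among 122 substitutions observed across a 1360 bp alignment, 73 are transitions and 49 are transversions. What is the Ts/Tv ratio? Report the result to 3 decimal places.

R = 73/49 = 1.489795… ≈ 1.490 (to 3 d.p.).

1.490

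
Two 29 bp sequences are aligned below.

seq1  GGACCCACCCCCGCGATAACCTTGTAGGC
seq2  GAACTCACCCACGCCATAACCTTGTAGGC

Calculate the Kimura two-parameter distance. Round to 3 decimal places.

Of 29 sites, 2 differences are transitions and 2 are transversions, so P = 2/29 ≈ 0.068966 and Q = 2/29 ≈ 0.068966.
Under the Kimura two-parameter model, d = −½ ln(1 − 2P − Q) − ¼ ln(1 − 2Q).
1 − 2P − Q = 0.793102, giving −½ ln(0.793102) = 0.115902.
1 − 2Q = 0.862068, giving −¼ ln(0.862068) = 0.037105.
d = 0.115902 + 0.037105 = 0.153007.

0.153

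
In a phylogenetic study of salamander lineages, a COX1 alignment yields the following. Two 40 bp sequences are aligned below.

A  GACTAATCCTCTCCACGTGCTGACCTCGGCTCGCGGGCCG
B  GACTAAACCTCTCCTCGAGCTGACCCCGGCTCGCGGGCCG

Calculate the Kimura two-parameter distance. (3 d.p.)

Of 40 sites, 1 differences are transitions and 3 are transversions, so P = 1/40 = 0.025 and Q = 3/40 = 0.075.
Under the Kimura two-parameter model, d = −½ ln(1 − 2P − Q) − ¼ ln(1 − 2Q).
1 − 2P − Q = 0.875, giving −½ ln(0.875) = 0.066766.
1 − 2Q = 0.85, giving −¼ ln(0.85) = 0.040630.
d = 0.066766 + 0.040630 = 0.107396.

0.107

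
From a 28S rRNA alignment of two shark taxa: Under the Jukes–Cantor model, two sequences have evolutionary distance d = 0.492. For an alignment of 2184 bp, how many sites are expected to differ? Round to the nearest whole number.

Invert JC69: p = (3/4)(1 − e^(−4d/3)) = 0.75 × (1 − e^(-0.656)) = 0.75 × (1 − 0.518923) = 0.360808.
Expected differing sites = pL ≈ 0.360808 × 2184 = 788.004672 ≈ 788.

788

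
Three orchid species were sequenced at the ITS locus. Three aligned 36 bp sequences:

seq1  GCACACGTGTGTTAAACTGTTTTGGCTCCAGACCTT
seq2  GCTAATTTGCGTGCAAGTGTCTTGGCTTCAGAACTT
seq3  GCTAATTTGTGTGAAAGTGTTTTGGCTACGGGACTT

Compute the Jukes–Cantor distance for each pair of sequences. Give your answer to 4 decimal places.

d(seq1,seq2) = 0.3924, d(seq1,seq3) = 0.3470, d(seq2,seq3) = 0.1885

seq1–seq2: 11/36 sites differ → p ≈ 0.305556, d = −0.75 ln(1 − 0.407408) = 0.392437 ≈ 0.3924.
seq1–seq3: 10/36 sites differ → p ≈ 0.277778, d = −0.75 ln(1 − 0.370371) = 0.346968 ≈ 0.3470.
seq2–seq3: 6/36 sites differ → p ≈ 0.166667, d = −0.75 ln(1 − 0.222223) = 0.188487 ≈ 0.1885.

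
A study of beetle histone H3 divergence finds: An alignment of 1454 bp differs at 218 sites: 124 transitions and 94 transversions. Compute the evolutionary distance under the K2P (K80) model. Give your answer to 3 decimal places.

0.169

P = 124/1454 ≈ 0.085282 and Q = 94/1454 ≈ 0.064649.
Under the Kimura two-parameter model, d = −½ ln(1 − 2P − Q) − ¼ ln(1 − 2Q).
1 − 2P − Q = 0.764787, giving −½ ln(0.764787) = 0.134079.
1 − 2Q = 0.870702, giving −¼ ln(0.870702) = 0.034614.
d = 0.134079 + 0.034614 = 0.168693.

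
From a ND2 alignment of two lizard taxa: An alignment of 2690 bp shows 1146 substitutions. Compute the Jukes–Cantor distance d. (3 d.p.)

0.630

p = 1146/2690 ≈ 0.426022.
d = −(3/4) ln(1 − 4p/3) = −0.75 ln(1 − 0.568029) = −0.75 ln(0.431971)
  = −0.75 × (-0.839397) = 0.629548 substitutions/site.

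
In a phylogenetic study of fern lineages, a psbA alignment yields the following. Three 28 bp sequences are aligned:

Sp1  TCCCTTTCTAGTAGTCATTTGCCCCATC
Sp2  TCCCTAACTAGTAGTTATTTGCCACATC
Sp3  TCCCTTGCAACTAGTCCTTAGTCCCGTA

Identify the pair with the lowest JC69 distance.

Sp1 and Sp2

Sp1–Sp2: 4/28 differ, p = 0.143, d = 0.158.
Sp1–Sp3: 8/28 differ, p = 0.286, d = 0.360.
Sp2–Sp3: 11/28 differ, p = 0.393, d = 0.556.
The smallest distance is between Sp1 and Sp2.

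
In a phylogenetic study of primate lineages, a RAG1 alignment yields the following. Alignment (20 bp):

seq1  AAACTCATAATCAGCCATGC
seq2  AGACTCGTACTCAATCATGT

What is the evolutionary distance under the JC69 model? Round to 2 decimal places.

0.38

The sequences differ at 6 of 20 sites (2, 7, 10, 14, 15, 20), so p = 6/20 = 0.3.
d = −(3/4) ln(1 − 4p/3) = −0.75 ln(1 − 0.4) = −0.75 ln(0.6)
  = −0.75 × (-0.510826) = 0.383120 substitutions/site.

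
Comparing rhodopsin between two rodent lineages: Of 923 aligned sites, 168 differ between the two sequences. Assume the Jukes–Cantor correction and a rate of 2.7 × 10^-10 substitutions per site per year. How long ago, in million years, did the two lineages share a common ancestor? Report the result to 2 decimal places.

p = 168/923 ≈ 0.182015.
d = −(3/4) ln(1 − 4p/3) = −0.75 ln(1 − 0.242687) = −0.75 ln(0.757313)
  = −0.75 × (-0.277979) = 0.208484 substitutions/site.
Under a molecular clock d = 2μt, so t = d/(2μ) = 0.208484 / (2 × 2.7 × 10^-10) = 386.08 million years.

386.08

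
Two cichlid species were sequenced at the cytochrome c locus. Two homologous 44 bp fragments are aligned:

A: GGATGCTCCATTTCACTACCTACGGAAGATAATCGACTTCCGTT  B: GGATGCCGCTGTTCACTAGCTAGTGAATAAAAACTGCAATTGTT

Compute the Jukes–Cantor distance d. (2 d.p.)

The sequences differ at 16 of 44 sites, so p = 16/44 ≈ 0.363636.
d = −(3/4) ln(1 − 4p/3) = −0.75 ln(1 − 0.484848) = −0.75 ln(0.515152)
  = −0.75 × (-0.663293) = 0.497470 substitutions/site.

0.50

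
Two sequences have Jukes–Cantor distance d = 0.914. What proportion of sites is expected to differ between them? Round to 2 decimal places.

0.53

p = (3/4)(1 − e^(−4d/3)) = 0.75 × (1 − e^(-1.218667)) = 0.75 × (1 − 0.295624) = 0.528282.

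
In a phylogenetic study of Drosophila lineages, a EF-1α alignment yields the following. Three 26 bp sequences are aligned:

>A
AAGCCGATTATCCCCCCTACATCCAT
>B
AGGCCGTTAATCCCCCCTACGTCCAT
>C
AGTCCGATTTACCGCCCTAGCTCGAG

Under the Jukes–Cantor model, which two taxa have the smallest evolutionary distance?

A–B: 4/26 differ, p = 0.154, d = 0.172.
A–C: 9/26 differ, p = 0.346, d = 0.464.
B–C: 10/26 differ, p = 0.385, d = 0.539.
The smallest distance is between A and B.

A and B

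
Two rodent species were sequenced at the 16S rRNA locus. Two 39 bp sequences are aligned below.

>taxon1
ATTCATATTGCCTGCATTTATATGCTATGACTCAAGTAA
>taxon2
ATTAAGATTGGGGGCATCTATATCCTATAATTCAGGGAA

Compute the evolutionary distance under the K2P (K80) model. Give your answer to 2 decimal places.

Of 39 sites, 4 differences are transitions and 7 are transversions, so P = 4/39 ≈ 0.102564 and Q = 7/39 ≈ 0.179487.
Under the Kimura two-parameter model, d = −½ ln(1 − 2P − Q) − ¼ ln(1 − 2Q).
1 − 2P − Q = 0.615385, giving −½ ln(0.615385) = 0.242754.
1 − 2Q = 0.641026, giving −¼ ln(0.641026) = 0.111171.
d = 0.242754 + 0.111171 = 0.353925.

0.35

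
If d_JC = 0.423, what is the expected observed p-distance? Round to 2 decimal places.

p = (3/4)(1 − e^(−4d/3)) = 0.75 × (1 − e^(-0.564)) = 0.75 × (1 − 0.568929) = 0.323303.

0.32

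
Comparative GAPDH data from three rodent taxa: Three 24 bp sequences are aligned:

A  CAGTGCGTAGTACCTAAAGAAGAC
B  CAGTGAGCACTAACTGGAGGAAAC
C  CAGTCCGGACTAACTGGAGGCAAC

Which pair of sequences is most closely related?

A–B: 8/24 differ, p = 0.333, d = 0.441.
A–C: 9/24 differ, p = 0.375, d = 0.520.
B–C: 4/24 differ, p = 0.167, d = 0.188.
The smallest distance is between B and C.

B and C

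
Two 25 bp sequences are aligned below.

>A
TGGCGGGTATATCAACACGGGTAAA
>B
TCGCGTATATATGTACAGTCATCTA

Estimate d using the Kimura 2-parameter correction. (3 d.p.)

Of 25 sites, 2 differences are transitions and 9 are transversions, so P = 2/25 = 0.08 and Q = 9/25 = 0.36.
Under the Kimura two-parameter model, d = −½ ln(1 − 2P − Q) − ¼ ln(1 − 2Q).
1 − 2P − Q = 0.48, giving −½ ln(0.48) = 0.366985.
1 − 2Q = 0.28, giving −¼ ln(0.28) = 0.318241.
d = 0.366985 + 0.318241 = 0.685226.

0.685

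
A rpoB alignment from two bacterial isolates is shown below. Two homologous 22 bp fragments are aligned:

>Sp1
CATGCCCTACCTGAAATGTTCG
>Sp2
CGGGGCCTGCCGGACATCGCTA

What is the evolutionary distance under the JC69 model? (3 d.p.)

The sequences differ at 11 of 22 sites, so p = 11/22 = 0.5.
d = −(3/4) ln(1 − 4p/3) = −0.75 ln(1 − 0.666667) = −0.75 ln(0.333333)
  = −0.75 × (-1.098613) = 0.823960 substitutions/site.

0.824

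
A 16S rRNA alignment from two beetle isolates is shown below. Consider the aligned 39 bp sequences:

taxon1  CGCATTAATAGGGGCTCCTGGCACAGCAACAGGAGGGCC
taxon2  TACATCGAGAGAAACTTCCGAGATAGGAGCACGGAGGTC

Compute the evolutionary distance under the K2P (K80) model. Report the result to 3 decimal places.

1.084

Of 39 sites, 15 differences are transitions and 4 are transversions, so P = 15/39 ≈ 0.384615 and Q = 4/39 ≈ 0.102564.
Under the Kimura two-parameter model, d = −½ ln(1 − 2P − Q) − ¼ ln(1 − 2Q).
1 − 2P − Q = 0.128206, giving −½ ln(0.128206) = 1.027058.
1 − 2Q = 0.794872, giving −¼ ln(0.794872) = 0.057394.
d = 1.027058 + 0.057394 = 1.084452.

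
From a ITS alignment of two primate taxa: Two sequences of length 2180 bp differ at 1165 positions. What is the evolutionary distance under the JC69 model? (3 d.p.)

p = 1165/2180 ≈ 0.534404.
d = −(3/4) ln(1 − 4p/3) = −0.75 ln(1 − 0.712539) = −0.75 ln(0.287461)
  = −0.75 × (-1.246668) = 0.935001 substitutions/site.

0.935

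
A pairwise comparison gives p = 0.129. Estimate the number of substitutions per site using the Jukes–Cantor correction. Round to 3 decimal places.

0.142

d = −(3/4) ln(1 − 4p/3) = −0.75 ln(1 − 0.172) = −0.75 ln(0.828)
  = −0.75 × (-0.188742) = 0.141557 substitutions/site.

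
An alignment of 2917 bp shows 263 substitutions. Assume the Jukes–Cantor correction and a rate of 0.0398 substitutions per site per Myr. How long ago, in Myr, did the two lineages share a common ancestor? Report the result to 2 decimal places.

p = 263/2917 ≈ 0.090161.
d = −(3/4) ln(1 − 4p/3) = −0.75 ln(1 − 0.120215) = −0.75 ln(0.879785)
  = −0.75 × (-0.128078) = 0.096059 substitutions/site.
Under a molecular clock d = 2μt, so t = d/(2μ) = 0.096059 / (2 × 0.0398) = 1.21 Myr.

1.21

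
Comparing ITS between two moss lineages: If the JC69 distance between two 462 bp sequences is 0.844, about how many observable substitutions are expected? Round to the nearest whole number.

234

Invert JC69: p = (3/4)(1 − e^(−4d/3)) = 0.75 × (1 − e^(-1.125333)) = 0.75 × (1 − 0.324544) = 0.506592.
Expected differing sites = pL ≈ 0.506592 × 462 = 234.045504 ≈ 234.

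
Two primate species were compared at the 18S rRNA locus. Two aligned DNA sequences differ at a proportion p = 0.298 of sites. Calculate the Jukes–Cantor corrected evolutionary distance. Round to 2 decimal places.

0.38

d = −(3/4) ln(1 − 4p/3) = −0.75 ln(1 − 0.397333) = −0.75 ln(0.602667)
  = −0.75 × (-0.506390) = 0.379793 substitutions/site.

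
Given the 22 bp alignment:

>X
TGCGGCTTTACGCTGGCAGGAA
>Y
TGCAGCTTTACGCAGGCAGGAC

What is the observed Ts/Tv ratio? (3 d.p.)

Transitions are A↔G and C↔T; transversions are all other mismatches.
Transitions: 1. Transversions: 2.
R = 1/2 = 0.500.

0.500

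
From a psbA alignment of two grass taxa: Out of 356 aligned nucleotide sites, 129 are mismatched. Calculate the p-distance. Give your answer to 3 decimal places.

p = 129/356 = 0.362359… ≈ 0.362 (to 3 d.p.).

0.362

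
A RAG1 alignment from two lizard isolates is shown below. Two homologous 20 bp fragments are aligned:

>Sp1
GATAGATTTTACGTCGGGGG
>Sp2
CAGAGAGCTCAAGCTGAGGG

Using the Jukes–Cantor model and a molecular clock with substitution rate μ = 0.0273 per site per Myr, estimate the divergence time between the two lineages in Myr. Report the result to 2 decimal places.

The sequences differ at 9 of 20 sites (1, 3, 7, 8, 10, 12, 14, 15, 17), so p = 9/20 = 0.45.
d = −(3/4) ln(1 − 4p/3) = −0.75 ln(1 − 0.6) = −0.75 ln(0.4)
  = −0.75 × (-0.916291) = 0.687218 substitutions/site.
Under a molecular clock d = 2μt, so t = d/(2μ) = 0.687218 / (2 × 0.0273) = 12.59 Myr.

12.59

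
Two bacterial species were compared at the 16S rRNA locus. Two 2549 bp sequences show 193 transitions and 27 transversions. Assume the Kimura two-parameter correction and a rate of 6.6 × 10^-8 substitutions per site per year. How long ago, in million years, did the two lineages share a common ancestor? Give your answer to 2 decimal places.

0.71

P = 193/2549 ≈ 0.075716 and Q = 27/2549 ≈ 0.010592.
Under the Kimura two-parameter model, d = −½ ln(1 − 2P − Q) − ¼ ln(1 − 2Q).
1 − 2P − Q = 0.837976, giving −½ ln(0.837976) = 0.088383.
1 − 2Q = 0.978816, giving −¼ ln(0.978816) = 0.005353.
d = 0.088383 + 0.005353 = 0.093736.
Under a molecular clock d = 2μt, so t = d/(2μ) = 0.093736 / (2 × 6.6 × 10^-8) = 0.71 million years.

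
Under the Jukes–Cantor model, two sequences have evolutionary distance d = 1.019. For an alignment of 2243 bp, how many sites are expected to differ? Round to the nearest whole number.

1250

Invert JC69: p = (3/4)(1 − e^(−4d/3)) = 0.75 × (1 − e^(-1.358667)) = 0.75 × (1 − 0.257003) = 0.557248.
Expected differing sites = pL ≈ 0.557248 × 2243 = 1249.907264 ≈ 1250.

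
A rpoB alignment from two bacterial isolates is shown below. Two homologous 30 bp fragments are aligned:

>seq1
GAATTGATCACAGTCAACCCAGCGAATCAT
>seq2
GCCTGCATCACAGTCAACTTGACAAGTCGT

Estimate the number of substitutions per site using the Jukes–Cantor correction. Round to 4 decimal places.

The sequences differ at 11 of 30 sites, so p = 11/30 ≈ 0.366667.
d = −(3/4) ln(1 − 4p/3) = −0.75 ln(1 − 0.488889) = −0.75 ln(0.511111)
  = −0.75 × (-0.671168) = 0.503376 substitutions/site.

0.5034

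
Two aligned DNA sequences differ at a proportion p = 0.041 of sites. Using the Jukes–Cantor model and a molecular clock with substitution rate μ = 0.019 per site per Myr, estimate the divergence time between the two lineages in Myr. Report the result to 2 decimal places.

d = −(3/4) ln(1 − 4p/3) = −0.75 ln(1 − 0.054667) = −0.75 ln(0.945333)
  = −0.75 × (-0.056218) = 0.042164 substitutions/site.
Under a molecular clock d = 2μt, so t = d/(2μ) = 0.042164 / (2 × 0.019) = 1.11 Myr.

1.11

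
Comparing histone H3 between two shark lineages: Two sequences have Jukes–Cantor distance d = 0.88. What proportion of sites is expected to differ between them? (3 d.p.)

0.518

p = (3/4)(1 − e^(−4d/3)) = 0.75 × (1 − e^(-1.173333)) = 0.75 × (1 − 0.309334) = 0.518000.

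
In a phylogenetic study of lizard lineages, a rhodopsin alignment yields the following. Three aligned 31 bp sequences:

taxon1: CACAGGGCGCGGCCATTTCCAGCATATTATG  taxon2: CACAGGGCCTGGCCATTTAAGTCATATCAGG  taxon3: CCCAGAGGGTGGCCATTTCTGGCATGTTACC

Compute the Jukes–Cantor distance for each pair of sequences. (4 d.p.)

taxon1–taxon2: 8/31 sites differ → p ≈ 0.258065, d = −0.75 ln(1 − 0.344087) = 0.316295 ≈ 0.3163.
taxon1–taxon3: 9/31 sites differ → p ≈ 0.290323, d = −0.75 ln(1 − 0.387097) = 0.367161 ≈ 0.3672.
taxon2–taxon3: 11/31 sites differ → p ≈ 0.354839, d = −0.75 ln(1 − 0.473119) = 0.480585 ≈ 0.4806.

d(taxon1,taxon2) = 0.3163, d(taxon1,taxon3) = 0.3672, d(taxon2,taxon3) = 0.4806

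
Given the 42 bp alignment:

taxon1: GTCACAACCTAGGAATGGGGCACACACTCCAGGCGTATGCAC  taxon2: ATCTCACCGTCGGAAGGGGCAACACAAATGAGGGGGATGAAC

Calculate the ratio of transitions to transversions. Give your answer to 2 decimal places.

0.15

Transitions are A↔G and C↔T; transversions are all other mismatches.
Transitions: 2. Transversions: 13.
R = 2/13 = 0.153846… ≈ 0.15 (to 2 d.p.).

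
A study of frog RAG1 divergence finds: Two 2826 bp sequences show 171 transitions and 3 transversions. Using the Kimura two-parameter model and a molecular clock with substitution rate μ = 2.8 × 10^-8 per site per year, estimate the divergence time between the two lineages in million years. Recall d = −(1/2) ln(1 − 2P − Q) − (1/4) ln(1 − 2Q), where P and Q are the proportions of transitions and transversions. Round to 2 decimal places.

P = 171/2826 ≈ 0.06051 and Q = 3/2826 ≈ 0.001062.
Under the Kimura two-parameter model, d = −½ ln(1 − 2P − Q) − ¼ ln(1 − 2Q).
1 − 2P − Q = 0.877918, giving −½ ln(0.877918) = 0.065101.
1 − 2Q = 0.997876, giving −¼ ln(0.997876) = 0.000532.
d = 0.065101 + 0.000532 = 0.065633.
Under a molecular clock d = 2μt, so t = d/(2μ) = 0.065633 / (2 × 2.8 × 10^-8) = 1.17 million years.

1.17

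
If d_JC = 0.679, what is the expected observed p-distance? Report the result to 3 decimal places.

p = (3/4)(1 − e^(−4d/3)) = 0.75 × (1 − e^(-0.905333)) = 0.75 × (1 − 0.404407) = 0.446695.

0.447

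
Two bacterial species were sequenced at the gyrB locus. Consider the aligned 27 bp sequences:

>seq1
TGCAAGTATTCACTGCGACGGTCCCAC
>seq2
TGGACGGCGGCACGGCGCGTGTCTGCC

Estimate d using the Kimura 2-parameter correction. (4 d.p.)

0.9147

Of 27 sites, 1 differences are transitions and 12 are transversions, so P = 1/27 ≈ 0.037037 and Q = 12/27 ≈ 0.444444.
Under the Kimura two-parameter model, d = −½ ln(1 − 2P − Q) − ¼ ln(1 − 2Q).
1 − 2P − Q = 0.481482, giving −½ ln(0.481482) = 0.365443.
1 − 2Q = 0.111112, giving −¼ ln(0.111112) = 0.549304.
d = 0.365443 + 0.549304 = 0.914747.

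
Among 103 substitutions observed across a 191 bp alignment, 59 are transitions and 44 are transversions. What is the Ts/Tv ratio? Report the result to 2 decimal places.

1.34

R = 59/44 = 1.340909… ≈ 1.34 (to 2 d.p.).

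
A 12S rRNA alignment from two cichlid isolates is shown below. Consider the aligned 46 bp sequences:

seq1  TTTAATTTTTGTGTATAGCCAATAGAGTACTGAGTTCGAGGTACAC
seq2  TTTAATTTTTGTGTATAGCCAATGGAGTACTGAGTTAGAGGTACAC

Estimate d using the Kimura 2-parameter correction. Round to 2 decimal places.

Of 46 sites, 1 differences are transitions and 1 are transversions, so P = 1/46 ≈ 0.021739 and Q = 1/46 ≈ 0.021739.
Under the Kimura two-parameter model, d = −½ ln(1 − 2P − Q) − ¼ ln(1 − 2Q).
1 − 2P − Q = 0.934783, giving −½ ln(0.934783) = 0.033720.
1 − 2Q = 0.956522, giving −¼ ln(0.956522) = 0.011113.
d = 0.033720 + 0.011113 = 0.044833.

0.04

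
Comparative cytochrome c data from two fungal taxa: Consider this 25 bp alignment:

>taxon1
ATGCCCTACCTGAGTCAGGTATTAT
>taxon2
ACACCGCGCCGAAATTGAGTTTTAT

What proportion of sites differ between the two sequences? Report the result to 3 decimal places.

0.480

The sequences differ at 12 of 25 positions.
p = 12/25 = 0.480.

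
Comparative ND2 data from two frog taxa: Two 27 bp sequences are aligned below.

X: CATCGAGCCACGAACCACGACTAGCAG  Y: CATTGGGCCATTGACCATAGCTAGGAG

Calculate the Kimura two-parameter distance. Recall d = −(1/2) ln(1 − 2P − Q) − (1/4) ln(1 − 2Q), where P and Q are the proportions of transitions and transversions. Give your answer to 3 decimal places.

Of 27 sites, 7 differences are transitions and 2 are transversions, so P = 7/27 ≈ 0.259259 and Q = 2/27 ≈ 0.074074.
Under the Kimura two-parameter model, d = −½ ln(1 − 2P − Q) − ¼ ln(1 − 2Q).
1 − 2P − Q = 0.407408, giving −½ ln(0.407408) = 0.448970.
1 − 2Q = 0.851852, giving −¼ ln(0.851852) = 0.040086.
d = 0.448970 + 0.040086 = 0.489056.

0.489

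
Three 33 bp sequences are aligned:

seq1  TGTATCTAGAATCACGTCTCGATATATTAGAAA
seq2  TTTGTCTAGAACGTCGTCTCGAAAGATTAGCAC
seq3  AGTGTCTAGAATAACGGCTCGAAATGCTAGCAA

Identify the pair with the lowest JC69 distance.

seq1–seq2: 9/33 differ, p = 0.273, d = 0.339.
seq1–seq3: 8/33 differ, p = 0.242, d = 0.293.
seq2–seq3: 10/33 differ, p = 0.303, d = 0.388.
The smallest distance is between seq1 and seq3.

seq1 and seq3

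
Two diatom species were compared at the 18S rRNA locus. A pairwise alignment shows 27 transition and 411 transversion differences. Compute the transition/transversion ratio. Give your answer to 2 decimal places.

0.07

R = 27/411 = 0.065693… ≈ 0.07 (to 2 d.p.).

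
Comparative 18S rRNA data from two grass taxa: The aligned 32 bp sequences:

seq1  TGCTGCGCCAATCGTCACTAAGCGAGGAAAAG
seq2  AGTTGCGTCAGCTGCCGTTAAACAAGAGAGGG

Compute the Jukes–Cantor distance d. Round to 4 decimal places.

The sequences differ at 15 of 32 sites, so p = 15/32 = 0.46875.
d = −(3/4) ln(1 − 4p/3) = −0.75 ln(1 − 0.625) = −0.75 ln(0.375)
  = −0.75 × (-0.980829) = 0.735622 substitutions/site.

0.7356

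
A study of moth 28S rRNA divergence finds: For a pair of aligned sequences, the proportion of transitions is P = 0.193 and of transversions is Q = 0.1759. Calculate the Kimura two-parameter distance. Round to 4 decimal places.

Under the Kimura two-parameter model, d = −½ ln(1 − 2P − Q) − ¼ ln(1 − 2Q).
1 − 2P − Q = 0.4381, giving −½ ln(0.4381) = 0.412654.
1 − 2Q = 0.6482, giving −¼ ln(0.6482) = 0.108389.
d = 0.412654 + 0.108389 = 0.521043.

0.5210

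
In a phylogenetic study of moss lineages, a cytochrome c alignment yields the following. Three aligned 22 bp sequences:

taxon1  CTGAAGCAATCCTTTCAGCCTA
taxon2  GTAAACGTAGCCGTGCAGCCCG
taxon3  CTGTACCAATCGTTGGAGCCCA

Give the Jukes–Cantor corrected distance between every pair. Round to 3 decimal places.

d(taxon1,taxon2) = 0.699, d(taxon1,taxon3) = 0.339, d(taxon2,taxon3) = 0.699

taxon1–taxon2: 10/22 sites differ → p ≈ 0.454545, d = −0.75 ln(1 − 0.60606) = 0.698667 ≈ 0.699.
taxon1–taxon3: 6/22 sites differ → p ≈ 0.272727, d = −0.75 ln(1 − 0.363636) = 0.338988 ≈ 0.339.
taxon2–taxon3: 10/22 sites differ → p ≈ 0.454545, d = −0.75 ln(1 − 0.60606) = 0.698667 ≈ 0.699.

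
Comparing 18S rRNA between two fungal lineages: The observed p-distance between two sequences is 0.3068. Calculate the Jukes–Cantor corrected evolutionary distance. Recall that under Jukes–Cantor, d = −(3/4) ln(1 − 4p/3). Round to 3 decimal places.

0.395

d = −(3/4) ln(1 − 4p/3) = −0.75 ln(1 − 0.409067) = −0.75 ln(0.590933)
  = −0.75 × (-0.526053) = 0.394540 substitutions/site.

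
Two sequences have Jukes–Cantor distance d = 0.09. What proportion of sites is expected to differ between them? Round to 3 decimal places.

p = (3/4)(1 − e^(−4d/3)) = 0.75 × (1 − e^(-0.12)) = 0.75 × (1 − 0.886920) = 0.084810.

0.085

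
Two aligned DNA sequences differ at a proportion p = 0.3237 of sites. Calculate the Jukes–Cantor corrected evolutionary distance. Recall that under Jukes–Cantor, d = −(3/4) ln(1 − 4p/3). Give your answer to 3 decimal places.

d = −(3/4) ln(1 − 4p/3) = −0.75 ln(1 − 0.4316) = −0.75 ln(0.5684)
  = −0.75 × (-0.564930) = 0.423698 substitutions/site.

0.424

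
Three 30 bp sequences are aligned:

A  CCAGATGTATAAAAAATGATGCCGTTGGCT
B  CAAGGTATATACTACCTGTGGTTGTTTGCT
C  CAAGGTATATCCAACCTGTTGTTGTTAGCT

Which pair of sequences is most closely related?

A–B: 12/30 differ, p = 0.400, d = 0.572.
A–C: 11/30 differ, p = 0.367, d = 0.503.
B–C: 4/30 differ, p = 0.133, d = 0.147.
The smallest distance is between B and C.

B and C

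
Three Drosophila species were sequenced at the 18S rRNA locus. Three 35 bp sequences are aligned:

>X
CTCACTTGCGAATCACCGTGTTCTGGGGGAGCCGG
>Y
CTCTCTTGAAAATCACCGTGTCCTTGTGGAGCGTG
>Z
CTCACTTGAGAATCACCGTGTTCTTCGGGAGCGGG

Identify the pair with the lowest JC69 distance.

X and Z

X–Y: 8/35 differ, p = 0.229, d = 0.273.
X–Z: 4/35 differ, p = 0.114, d = 0.124.
Y–Z: 6/35 differ, p = 0.171, d = 0.195.
The smallest distance is between X and Z.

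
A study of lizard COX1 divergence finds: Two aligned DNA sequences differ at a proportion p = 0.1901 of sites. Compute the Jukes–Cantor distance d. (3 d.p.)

d = −(3/4) ln(1 − 4p/3) = −0.75 ln(1 − 0.253467) = −0.75 ln(0.746533)
  = −0.75 × (-0.292315) = 0.219236 substitutions/site.

0.219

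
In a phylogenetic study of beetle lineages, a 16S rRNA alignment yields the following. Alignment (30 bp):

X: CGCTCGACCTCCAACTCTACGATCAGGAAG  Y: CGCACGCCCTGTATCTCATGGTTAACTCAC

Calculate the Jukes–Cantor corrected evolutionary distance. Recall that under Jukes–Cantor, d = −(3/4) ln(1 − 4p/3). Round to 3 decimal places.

The sequences differ at 14 of 30 sites, so p = 14/30 ≈ 0.466667.
d = −(3/4) ln(1 − 4p/3) = −0.75 ln(1 − 0.622223) = −0.75 ln(0.377777)
  = −0.75 × (-0.973451) = 0.730088 substitutions/site.

0.730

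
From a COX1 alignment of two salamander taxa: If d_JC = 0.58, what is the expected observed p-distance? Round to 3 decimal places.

0.404

p = (3/4)(1 − e^(−4d/3)) = 0.75 × (1 − e^(-0.773333)) = 0.75 × (1 − 0.461472) = 0.403896.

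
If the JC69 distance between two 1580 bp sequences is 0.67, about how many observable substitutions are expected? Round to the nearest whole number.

Invert JC69: p = (3/4)(1 − e^(−4d/3)) = 0.75 × (1 − e^(-0.893333)) = 0.75 × (1 − 0.409289) = 0.443033.
Expected differing sites = pL ≈ 0.443033 × 1580 = 699.99214 ≈ 700.

700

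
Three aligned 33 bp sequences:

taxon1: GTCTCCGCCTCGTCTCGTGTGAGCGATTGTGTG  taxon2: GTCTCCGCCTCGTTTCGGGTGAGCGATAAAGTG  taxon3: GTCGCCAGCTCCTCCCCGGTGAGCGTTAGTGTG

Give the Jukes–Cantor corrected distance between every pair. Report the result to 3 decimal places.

taxon1–taxon2: 5/33 sites differ → p ≈ 0.151515, d = −0.75 ln(1 − 0.20202) = 0.169254 ≈ 0.169.
taxon1–taxon3: 9/33 sites differ → p ≈ 0.272727, d = −0.75 ln(1 − 0.363636) = 0.338988 ≈ 0.339.
taxon2–taxon3: 10/33 sites differ → p ≈ 0.30303, d = −0.75 ln(1 − 0.40404) = 0.388186 ≈ 0.388.

d(taxon1,taxon2) = 0.169, d(taxon1,taxon3) = 0.339, d(taxon2,taxon3) = 0.388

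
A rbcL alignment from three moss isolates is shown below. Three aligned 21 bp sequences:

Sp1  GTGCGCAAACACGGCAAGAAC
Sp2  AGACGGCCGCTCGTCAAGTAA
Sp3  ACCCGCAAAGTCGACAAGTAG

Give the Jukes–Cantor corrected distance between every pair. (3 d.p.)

d(Sp1,Sp2) = 0.899, d(Sp1,Sp3) = 0.532, d(Sp2,Sp3) = 0.635

Sp1–Sp2: 11/21 sites differ → p ≈ 0.52381, d = −0.75 ln(1 − 0.698413) = 0.899023 ≈ 0.899.
Sp1–Sp3: 8/21 sites differ → p ≈ 0.380952, d = −0.75 ln(1 − 0.507936) = 0.531860 ≈ 0.532.
Sp2–Sp3: 9/21 sites differ → p ≈ 0.428571, d = −0.75 ln(1 − 0.571428) = 0.635472 ≈ 0.635.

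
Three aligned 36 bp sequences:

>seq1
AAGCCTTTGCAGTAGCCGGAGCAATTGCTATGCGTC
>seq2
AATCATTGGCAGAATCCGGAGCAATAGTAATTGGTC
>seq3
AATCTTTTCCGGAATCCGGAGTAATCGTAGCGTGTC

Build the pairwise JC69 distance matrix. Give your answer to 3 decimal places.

seq1–seq2: 10/36 sites differ → p ≈ 0.277778, d = −0.75 ln(1 − 0.370371) = 0.346968 ≈ 0.347.
seq1–seq3: 13/36 sites differ → p ≈ 0.361111, d = −0.75 ln(1 − 0.481481) = 0.492584 ≈ 0.493.
seq2–seq3: 10/36 sites differ → p ≈ 0.277778, d = −0.75 ln(1 − 0.370371) = 0.346968 ≈ 0.347.

d(seq1,seq2) = 0.347, d(seq1,seq3) = 0.493, d(seq2,seq3) = 0.347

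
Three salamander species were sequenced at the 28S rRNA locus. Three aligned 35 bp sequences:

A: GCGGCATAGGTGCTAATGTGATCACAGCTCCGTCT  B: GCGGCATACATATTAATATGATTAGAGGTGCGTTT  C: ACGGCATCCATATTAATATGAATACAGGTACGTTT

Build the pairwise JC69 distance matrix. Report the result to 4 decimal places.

A–B: 10/35 sites differ → p ≈ 0.285714, d = −0.75 ln(1 − 0.380952) = 0.359679 ≈ 0.3597.
A–C: 12/35 sites differ → p ≈ 0.342857, d = −0.75 ln(1 − 0.457143) = 0.458182 ≈ 0.4582.
B–C: 5/35 sites differ → p ≈ 0.142857, d = −0.75 ln(1 − 0.190476) = 0.158482 ≈ 0.1585.

d(A,B) = 0.3597, d(A,C) = 0.4582, d(B,C) = 0.1585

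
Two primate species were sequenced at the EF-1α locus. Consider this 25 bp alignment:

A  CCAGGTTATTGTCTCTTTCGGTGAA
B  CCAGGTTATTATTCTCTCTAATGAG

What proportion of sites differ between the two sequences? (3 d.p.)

The sequences differ at 10 of 25 positions (sites 11, 13, 14, 15, 16, 18, 19, 20, 21, 25).
p = 10/25 = 0.400.

0.400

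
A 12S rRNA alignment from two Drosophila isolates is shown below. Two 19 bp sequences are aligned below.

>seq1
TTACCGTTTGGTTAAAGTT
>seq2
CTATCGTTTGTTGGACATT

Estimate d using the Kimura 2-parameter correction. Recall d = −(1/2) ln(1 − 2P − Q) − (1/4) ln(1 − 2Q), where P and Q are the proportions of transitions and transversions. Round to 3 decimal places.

Of 19 sites, 4 differences are transitions and 3 are transversions, so P = 4/19 ≈ 0.210526 and Q = 3/19 ≈ 0.157895.
Under the Kimura two-parameter model, d = −½ ln(1 − 2P − Q) − ¼ ln(1 − 2Q).
1 − 2P − Q = 0.421053, giving −½ ln(0.421053) = 0.432498.
1 − 2Q = 0.68421, giving −¼ ln(0.68421) = 0.094873.
d = 0.432498 + 0.094873 = 0.527371.

0.527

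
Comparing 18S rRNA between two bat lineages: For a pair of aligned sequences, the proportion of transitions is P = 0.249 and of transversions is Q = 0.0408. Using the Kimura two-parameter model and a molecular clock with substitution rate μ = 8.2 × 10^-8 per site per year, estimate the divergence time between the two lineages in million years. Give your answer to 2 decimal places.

Under the Kimura two-parameter model, d = −½ ln(1 − 2P − Q) − ¼ ln(1 − 2Q).
1 − 2P − Q = 0.4612, giving −½ ln(0.4612) = 0.386962.
1 − 2Q = 0.9184, giving −¼ ln(0.9184) = 0.021281.
d = 0.386962 + 0.021281 = 0.408243.
Under a molecular clock d = 2μt, so t = d/(2μ) = 0.408243 / (2 × 8.2 × 10^-8) = 2.49 million years.

2.49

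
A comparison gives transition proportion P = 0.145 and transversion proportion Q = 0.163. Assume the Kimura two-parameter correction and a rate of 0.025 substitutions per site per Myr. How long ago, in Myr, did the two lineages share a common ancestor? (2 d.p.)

Under the Kimura two-parameter model, d = −½ ln(1 − 2P − Q) − ¼ ln(1 − 2Q).
1 − 2P − Q = 0.547, giving −½ ln(0.547) = 0.301653.
1 − 2Q = 0.674, giving −¼ ln(0.674) = 0.098631.
d = 0.301653 + 0.098631 = 0.400284.
Under a molecular clock d = 2μt, so t = d/(2μ) = 0.400284 / (2 × 0.025) = 8.01 Myr.

8.01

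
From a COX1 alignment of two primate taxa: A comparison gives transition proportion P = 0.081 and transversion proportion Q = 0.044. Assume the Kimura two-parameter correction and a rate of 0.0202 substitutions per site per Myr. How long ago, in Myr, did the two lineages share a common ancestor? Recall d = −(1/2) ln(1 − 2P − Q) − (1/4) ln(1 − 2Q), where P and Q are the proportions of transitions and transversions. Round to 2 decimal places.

3.42

Under the Kimura two-parameter model, d = −½ ln(1 − 2P − Q) − ¼ ln(1 − 2Q).
1 − 2P − Q = 0.794, giving −½ ln(0.794) = 0.115336.
1 − 2Q = 0.912, giving −¼ ln(0.912) = 0.023029.
d = 0.115336 + 0.023029 = 0.138365.
Under a molecular clock d = 2μt, so t = d/(2μ) = 0.138365 / (2 × 0.0202) = 3.42 Myr.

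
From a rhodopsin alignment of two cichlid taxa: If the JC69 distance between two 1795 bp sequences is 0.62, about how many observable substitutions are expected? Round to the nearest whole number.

Invert JC69: p = (3/4)(1 − e^(−4d/3)) = 0.75 × (1 − e^(-0.826667)) = 0.75 × (1 − 0.437505) = 0.421871.
Expected differing sites = pL ≈ 0.421871 × 1795 = 757.258445 ≈ 757.

757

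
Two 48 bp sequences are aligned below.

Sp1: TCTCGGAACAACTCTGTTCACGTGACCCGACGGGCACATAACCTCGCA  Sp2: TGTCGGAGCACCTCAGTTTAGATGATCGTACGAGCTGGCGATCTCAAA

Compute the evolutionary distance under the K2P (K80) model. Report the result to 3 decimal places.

Of 48 sites, 10 differences are transitions and 9 are transversions, so P = 10/48 ≈ 0.208333 and Q = 9/48 = 0.1875.
Under the Kimura two-parameter model, d = −½ ln(1 − 2P − Q) − ¼ ln(1 − 2Q).
1 − 2P − Q = 0.395834, giving −½ ln(0.395834) = 0.463380.
1 − 2Q = 0.625, giving −¼ ln(0.625) = 0.117501.
d = 0.463380 + 0.117501 = 0.580881.

0.581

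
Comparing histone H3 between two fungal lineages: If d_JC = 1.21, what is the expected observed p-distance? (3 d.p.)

p = (3/4)(1 − e^(−4d/3)) = 0.75 × (1 − e^(-1.613333)) = 0.75 × (1 − 0.199222) = 0.600584.

0.601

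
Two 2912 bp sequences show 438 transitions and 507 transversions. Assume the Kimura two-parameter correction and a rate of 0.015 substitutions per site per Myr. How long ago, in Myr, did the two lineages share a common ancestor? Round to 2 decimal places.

14.30

P = 438/2912 ≈ 0.150412 and Q = 507/2912 ≈ 0.174107.
Under the Kimura two-parameter model, d = −½ ln(1 − 2P − Q) − ¼ ln(1 − 2Q).
1 − 2P − Q = 0.525069, giving −½ ln(0.525069) = 0.322113.
1 − 2Q = 0.651786, giving −¼ ln(0.651786) = 0.107010.
d = 0.322113 + 0.107010 = 0.429123.
Under a molecular clock d = 2μt, so t = d/(2μ) = 0.429123 / (2 × 0.015) = 14.30 Myr.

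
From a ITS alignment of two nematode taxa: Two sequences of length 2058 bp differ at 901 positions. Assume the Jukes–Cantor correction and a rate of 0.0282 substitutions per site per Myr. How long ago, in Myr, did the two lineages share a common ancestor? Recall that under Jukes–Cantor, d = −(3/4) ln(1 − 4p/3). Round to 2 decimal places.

p = 901/2058 ≈ 0.437804.
d = −(3/4) ln(1 − 4p/3) = −0.75 ln(1 − 0.583739) = −0.75 ln(0.416261)
  = −0.75 × (-0.876443) = 0.657332 substitutions/site.
Under a molecular clock d = 2μt, so t = d/(2μ) = 0.657332 / (2 × 0.0282) = 11.65 Myr.

11.65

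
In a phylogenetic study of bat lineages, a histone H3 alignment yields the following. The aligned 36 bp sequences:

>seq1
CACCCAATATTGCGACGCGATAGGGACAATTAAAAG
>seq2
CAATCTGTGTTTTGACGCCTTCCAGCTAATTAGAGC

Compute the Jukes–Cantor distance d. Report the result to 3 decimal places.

0.745

The sequences differ at 17 of 36 sites, so p = 17/36 ≈ 0.472222.
d = −(3/4) ln(1 − 4p/3) = −0.75 ln(1 − 0.629629) = −0.75 ln(0.370371)
  = −0.75 × (-0.993250) = 0.744938 substitutions/site.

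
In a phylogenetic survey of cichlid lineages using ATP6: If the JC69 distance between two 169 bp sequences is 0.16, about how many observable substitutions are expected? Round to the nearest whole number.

24

Invert JC69: p = (3/4)(1 − e^(−4d/3)) = 0.75 × (1 − e^(-0.213333)) = 0.75 × (1 − 0.807887) = 0.144085.
Expected differing sites = pL ≈ 0.144085 × 169 = 24.350365 ≈ 24.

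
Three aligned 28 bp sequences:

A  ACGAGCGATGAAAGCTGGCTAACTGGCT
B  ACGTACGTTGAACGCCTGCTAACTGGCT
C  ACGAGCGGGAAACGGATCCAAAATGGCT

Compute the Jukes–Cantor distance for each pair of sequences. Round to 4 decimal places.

d(A,B) = 0.2524, d(A,C) = 0.4850, d(B,C) = 0.4850

A–B: 6/28 sites differ → p ≈ 0.214286, d = −0.75 ln(1 − 0.285715) = 0.252355 ≈ 0.2524.
A–C: 10/28 sites differ → p ≈ 0.357143, d = −0.75 ln(1 − 0.476191) = 0.484971 ≈ 0.4850.
B–C: 10/28 sites differ → p ≈ 0.357143, d = −0.75 ln(1 − 0.476191) = 0.484971 ≈ 0.4850.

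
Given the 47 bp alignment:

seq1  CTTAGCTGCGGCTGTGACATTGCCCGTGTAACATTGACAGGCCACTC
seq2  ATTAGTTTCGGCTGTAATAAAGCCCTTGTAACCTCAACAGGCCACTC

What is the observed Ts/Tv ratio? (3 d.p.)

0.833

Transitions are A↔G and C↔T; transversions are all other mismatches.
Transitions: 5. Transversions: 6.
R = 5/6 = 0.833333… ≈ 0.833 (to 3 d.p.).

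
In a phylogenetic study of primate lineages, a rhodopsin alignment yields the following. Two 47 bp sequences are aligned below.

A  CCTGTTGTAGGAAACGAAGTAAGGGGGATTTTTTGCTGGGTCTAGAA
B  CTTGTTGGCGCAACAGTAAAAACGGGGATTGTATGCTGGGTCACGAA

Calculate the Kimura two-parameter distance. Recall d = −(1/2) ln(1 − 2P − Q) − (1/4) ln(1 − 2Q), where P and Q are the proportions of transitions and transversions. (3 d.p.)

0.387

Of 47 sites, 2 differences are transitions and 12 are transversions, so P = 2/47 ≈ 0.042553 and Q = 12/47 ≈ 0.255319.
Under the Kimura two-parameter model, d = −½ ln(1 − 2P − Q) − ¼ ln(1 − 2Q).
1 − 2P − Q = 0.659575, giving −½ ln(0.659575) = 0.208080.
1 − 2Q = 0.489362, giving −¼ ln(0.489362) = 0.178663.
d = 0.208080 + 0.178663 = 0.386743.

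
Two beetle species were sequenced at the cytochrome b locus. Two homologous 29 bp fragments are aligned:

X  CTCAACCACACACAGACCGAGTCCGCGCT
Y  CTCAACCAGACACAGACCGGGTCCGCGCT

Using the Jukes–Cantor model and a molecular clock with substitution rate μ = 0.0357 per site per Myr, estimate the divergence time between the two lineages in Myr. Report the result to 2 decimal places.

The sequences differ at 2 of 29 sites (9, 20), so p = 2/29 ≈ 0.068966.
d = −(3/4) ln(1 − 4p/3) = −0.75 ln(1 − 0.091955) = −0.75 ln(0.908045)
  = −0.75 × (-0.096461) = 0.072346 substitutions/site.
Under a molecular clock d = 2μt, so t = d/(2μ) = 0.072346 / (2 × 0.0357) = 1.01 Myr.

1.01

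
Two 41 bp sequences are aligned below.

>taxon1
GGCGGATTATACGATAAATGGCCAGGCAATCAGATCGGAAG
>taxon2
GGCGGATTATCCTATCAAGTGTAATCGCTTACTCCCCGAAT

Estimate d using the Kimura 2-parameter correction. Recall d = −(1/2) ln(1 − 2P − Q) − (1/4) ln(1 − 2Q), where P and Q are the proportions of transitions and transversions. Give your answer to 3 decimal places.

0.801

Of 41 sites, 2 differences are transitions and 17 are transversions, so P = 2/41 ≈ 0.04878 and Q = 17/41 ≈ 0.414634.
Under the Kimura two-parameter model, d = −½ ln(1 − 2P − Q) − ¼ ln(1 − 2Q).
1 − 2P − Q = 0.487806, giving −½ ln(0.487806) = 0.358919.
1 − 2Q = 0.170732, giving −¼ ln(0.170732) = 0.441915.
d = 0.358919 + 0.441915 = 0.800834.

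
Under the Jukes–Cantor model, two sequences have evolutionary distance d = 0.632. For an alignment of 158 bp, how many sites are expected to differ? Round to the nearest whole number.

Invert JC69: p = (3/4)(1 − e^(−4d/3)) = 0.75 × (1 − e^(-0.842667)) = 0.75 × (1 − 0.430561) = 0.427079.
Expected differing sites = pL ≈ 0.427079 × 158 = 67.478482 ≈ 67.

67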